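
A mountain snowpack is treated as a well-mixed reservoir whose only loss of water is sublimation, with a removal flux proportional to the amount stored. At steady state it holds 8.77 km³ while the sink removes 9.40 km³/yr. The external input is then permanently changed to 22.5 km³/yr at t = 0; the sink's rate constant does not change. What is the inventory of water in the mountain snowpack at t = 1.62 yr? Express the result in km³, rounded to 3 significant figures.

18.8 km³

The sink rate constant is k = F₀/M₀ = 9.40/8.77 = 1.072 yr⁻¹.
Solving dM/dt = F₁ − kM with M(0) = M₀ gives M(t) = F₁/k + (M₀ − F₁/k)·e^(−kt).
F₁/k = 22.5/1.072 = 20.992 km³; kt = 1.072 × 1.62 = 1.736, e^(−kt) = 0.1762.
M(1.62) = 20.992 + (8.77 − 20.992) × 0.1762 = 20.992 − 2.153 = 18.839 km³.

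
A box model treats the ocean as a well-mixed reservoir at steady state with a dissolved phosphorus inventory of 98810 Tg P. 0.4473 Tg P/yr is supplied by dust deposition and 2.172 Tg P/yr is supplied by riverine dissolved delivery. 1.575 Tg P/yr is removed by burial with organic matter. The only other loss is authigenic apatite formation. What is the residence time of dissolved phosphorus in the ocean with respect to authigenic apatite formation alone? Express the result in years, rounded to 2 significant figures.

95000 yr

At steady state ΣF_in = ΣF_out.
ΣF_in = 0.4473 + 2.172 = 2.6193 Tg P/yr.
Authigenic apatite formation flux = ΣF_in − (1.575) = 2.6193 − 1.575 = 1.044 Tg P/yr.
τ = M / F = 98810 / 1.044 = 94620 yr.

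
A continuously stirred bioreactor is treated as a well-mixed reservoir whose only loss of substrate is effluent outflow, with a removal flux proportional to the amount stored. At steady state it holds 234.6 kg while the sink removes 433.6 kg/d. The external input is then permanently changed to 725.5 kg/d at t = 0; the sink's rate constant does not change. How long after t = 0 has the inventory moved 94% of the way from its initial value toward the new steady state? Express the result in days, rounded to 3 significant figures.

τ = M₀/F₀ = 234.6/433.6 = 0.5411 d.
The remaining gap fraction is e^(−t/τ); 94% covered ⇒ e^(−t/τ) = 0.0600.
t = −τ ln(0.0600) = 0.5411 × 2.813 = 1.522 d.

1.52 d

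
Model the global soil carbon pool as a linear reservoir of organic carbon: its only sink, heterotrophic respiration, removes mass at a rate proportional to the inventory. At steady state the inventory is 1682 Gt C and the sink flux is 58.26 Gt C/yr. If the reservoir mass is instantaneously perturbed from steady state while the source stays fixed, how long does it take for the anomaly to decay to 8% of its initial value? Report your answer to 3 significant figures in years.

For a linear reservoir the anomaly decays as exp(−t/τ) with τ = M/F = 1682/58.26 = 28.87 yr.
exp(−t/τ) = 0.08 ⇒ t = −τ ln(0.08) = 28.87 × 2.526 = 72.92 yr.

72.9 yr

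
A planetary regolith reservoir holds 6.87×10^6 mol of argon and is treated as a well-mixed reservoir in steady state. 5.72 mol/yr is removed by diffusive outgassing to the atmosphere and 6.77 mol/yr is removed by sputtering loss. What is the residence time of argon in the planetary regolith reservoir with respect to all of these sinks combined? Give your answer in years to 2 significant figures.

550000 yr

Total removal flux = 5.72 + 6.77 = 12.490 mol/yr.
τ = M / ΣF_out = 6.87×10^6 / 12.490 = 550000 yr.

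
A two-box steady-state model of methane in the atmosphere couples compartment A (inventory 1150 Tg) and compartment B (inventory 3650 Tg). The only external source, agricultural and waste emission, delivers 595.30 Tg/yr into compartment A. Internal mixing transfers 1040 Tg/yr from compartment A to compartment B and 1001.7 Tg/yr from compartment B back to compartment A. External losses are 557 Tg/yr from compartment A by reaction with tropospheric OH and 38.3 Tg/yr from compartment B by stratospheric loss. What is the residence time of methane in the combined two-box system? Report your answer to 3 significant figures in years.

8.06 yr

Residence time in the combined system uses the total inventory and the total *external* removal — internal exchanges between the two boxes cancel.
M_total = 1150 + 3650 = 4800.0 Tg.
ΣF_external_out = 557 + 38.3 = 595.30 Tg/yr.
τ = M_total / ΣF_ext = 4800.0 / 595.30 = 8.063 yr.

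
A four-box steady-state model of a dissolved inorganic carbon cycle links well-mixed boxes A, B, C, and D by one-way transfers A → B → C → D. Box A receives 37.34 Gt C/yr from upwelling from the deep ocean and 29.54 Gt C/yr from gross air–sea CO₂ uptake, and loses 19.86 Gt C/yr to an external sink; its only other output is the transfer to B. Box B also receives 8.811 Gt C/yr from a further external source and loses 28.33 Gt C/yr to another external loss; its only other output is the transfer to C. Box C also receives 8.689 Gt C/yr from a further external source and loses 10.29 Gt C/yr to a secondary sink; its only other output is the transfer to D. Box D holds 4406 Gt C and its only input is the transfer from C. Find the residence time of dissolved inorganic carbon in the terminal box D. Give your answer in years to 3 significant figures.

170 yr

Box A: F(A→B) = (37.34 + 29.54) − 19.86 = 47.020 Gt C/yr.
Box B: F(B→C) = (47.020 + 8.811) − 28.33 = 27.501 Gt C/yr.
Box C: F(C→D) = (27.501 + 8.689) − 10.29 = 25.900 Gt C/yr.
Box D throughput = its input = 25.900 Gt C/yr; τ = 4406 / 25.900 = 170.1 yr.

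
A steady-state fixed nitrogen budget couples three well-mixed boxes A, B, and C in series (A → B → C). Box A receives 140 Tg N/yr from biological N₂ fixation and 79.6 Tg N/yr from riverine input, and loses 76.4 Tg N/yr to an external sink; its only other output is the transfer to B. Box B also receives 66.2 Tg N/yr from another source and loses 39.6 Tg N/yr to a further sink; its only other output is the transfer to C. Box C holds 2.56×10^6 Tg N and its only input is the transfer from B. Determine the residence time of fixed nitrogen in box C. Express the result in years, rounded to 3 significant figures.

15100 yr

Box A: F(A→B) = (140 + 79.6) − 76.4 = 143.20 Tg N/yr.
Box B: F(B→C) = (143.20 + 66.2) − 39.6 = 169.80 Tg N/yr.
Box C throughput = its input = 169.80 Tg N/yr; τ = 2.56×10^6 / 169.80 = 15080 yr.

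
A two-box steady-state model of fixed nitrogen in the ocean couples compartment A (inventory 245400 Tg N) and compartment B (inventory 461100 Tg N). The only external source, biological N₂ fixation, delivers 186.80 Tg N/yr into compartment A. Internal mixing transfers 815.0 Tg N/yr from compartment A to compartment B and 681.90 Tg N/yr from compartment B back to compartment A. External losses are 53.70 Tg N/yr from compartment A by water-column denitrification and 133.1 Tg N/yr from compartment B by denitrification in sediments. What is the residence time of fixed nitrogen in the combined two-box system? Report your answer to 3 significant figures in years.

For the system as a whole, the A↔B exchange is internal and contributes nothing to the throughput; only the external sinks remove mass.
M_total = 245400 + 461100 = 706500 Tg N.
ΣF_external_out = 53.70 + 133.1 = 186.80 Tg N/yr.
τ = M_total / ΣF_ext = 706500 / 186.80 = 3782 yr.

3780 yr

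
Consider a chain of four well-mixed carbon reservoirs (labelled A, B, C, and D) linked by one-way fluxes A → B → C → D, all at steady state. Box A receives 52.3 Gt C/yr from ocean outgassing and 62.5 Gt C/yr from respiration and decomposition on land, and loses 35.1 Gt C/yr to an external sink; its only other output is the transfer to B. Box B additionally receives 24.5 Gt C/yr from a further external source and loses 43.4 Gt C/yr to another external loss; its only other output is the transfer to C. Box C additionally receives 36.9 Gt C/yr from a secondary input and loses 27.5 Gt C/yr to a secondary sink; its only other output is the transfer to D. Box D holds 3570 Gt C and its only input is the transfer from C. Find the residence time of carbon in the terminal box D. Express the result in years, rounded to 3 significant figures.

Box A: F(A→B) = (52.3 + 62.5) − 35.1 = 79.700 Gt C/yr.
Box B: F(B→C) = (79.700 + 24.5) − 43.4 = 60.800 Gt C/yr.
Box C: F(C→D) = (60.800 + 36.9) − 27.5 = 70.200 Gt C/yr.
Box D throughput = its input = 70.200 Gt C/yr; τ = 3570 / 70.200 = 50.85 yr.

50.9 yr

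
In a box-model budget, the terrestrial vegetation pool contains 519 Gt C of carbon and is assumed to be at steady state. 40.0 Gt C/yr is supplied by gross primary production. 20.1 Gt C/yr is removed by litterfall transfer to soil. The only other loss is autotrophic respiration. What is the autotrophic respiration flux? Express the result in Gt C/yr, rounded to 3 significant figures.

At steady state ΣF_in = ΣF_out.
ΣF_in = 40.000 Gt C/yr.
Autotrophic respiration flux = ΣF_in − (20.1) = 40.000 − 20.10 = 19.90 Gt C/yr.

19.9 Gt C/yr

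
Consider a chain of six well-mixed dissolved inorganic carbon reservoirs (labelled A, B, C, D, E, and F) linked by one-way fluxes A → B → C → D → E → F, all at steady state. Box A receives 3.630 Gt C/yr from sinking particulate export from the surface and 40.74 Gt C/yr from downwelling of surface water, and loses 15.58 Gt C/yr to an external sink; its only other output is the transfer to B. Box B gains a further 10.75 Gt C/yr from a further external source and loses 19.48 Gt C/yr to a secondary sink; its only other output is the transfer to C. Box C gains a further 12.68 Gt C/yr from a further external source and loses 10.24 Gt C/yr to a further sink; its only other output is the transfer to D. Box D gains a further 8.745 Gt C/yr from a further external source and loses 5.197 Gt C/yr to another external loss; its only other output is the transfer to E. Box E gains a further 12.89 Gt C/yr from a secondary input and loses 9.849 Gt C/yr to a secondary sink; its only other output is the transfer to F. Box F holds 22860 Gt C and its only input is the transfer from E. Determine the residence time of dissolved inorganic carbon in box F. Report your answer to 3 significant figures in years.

Box A: F(A→B) = (3.630 + 40.74) − 15.58 = 28.790 Gt C/yr.
Box B: F(B→C) = (28.790 + 10.75) − 19.48 = 20.060 Gt C/yr.
Box C: F(C→D) = (20.060 + 12.68) − 10.24 = 22.500 Gt C/yr.
Box D: F(D→E) = (22.500 + 8.745) − 5.197 = 26.048 Gt C/yr.
Box E: F(E→F) = (26.048 + 12.89) − 9.849 = 29.089 Gt C/yr.
Box F throughput = its input = 29.089 Gt C/yr; τ = 22860 / 29.089 = 785.9 yr.

786 yr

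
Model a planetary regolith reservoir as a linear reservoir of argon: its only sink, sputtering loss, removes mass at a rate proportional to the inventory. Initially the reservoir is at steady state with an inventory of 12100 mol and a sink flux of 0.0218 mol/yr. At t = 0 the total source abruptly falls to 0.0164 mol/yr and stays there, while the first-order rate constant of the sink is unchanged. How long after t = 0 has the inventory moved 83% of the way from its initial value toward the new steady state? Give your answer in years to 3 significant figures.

984000 yr

τ = M₀/F₀ = 12100/0.0218 = 555000 yr.
The remaining gap fraction is e^(−t/τ); 83% covered ⇒ e^(−t/τ) = 0.170.
t = −τ ln(0.170) = 555000 × 1.772 = 983500 yr.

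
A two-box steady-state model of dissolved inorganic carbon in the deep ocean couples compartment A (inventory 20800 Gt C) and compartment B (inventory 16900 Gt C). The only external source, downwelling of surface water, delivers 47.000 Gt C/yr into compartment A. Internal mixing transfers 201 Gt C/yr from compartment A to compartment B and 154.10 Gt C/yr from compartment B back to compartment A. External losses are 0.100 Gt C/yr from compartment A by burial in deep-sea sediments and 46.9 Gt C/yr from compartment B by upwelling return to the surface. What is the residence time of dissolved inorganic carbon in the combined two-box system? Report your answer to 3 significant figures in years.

802 yr

Treat the two boxes together as one reservoir: the mixing fluxes between them are internal recycling, so τ = ΣM / Σ(external losses).
M_total = 20800 + 16900 = 37700 Gt C.
ΣF_external_out = 0.100 + 46.9 = 47.000 Gt C/yr.
τ = M_total / ΣF_ext = 37700 / 47.000 = 802.1 yr.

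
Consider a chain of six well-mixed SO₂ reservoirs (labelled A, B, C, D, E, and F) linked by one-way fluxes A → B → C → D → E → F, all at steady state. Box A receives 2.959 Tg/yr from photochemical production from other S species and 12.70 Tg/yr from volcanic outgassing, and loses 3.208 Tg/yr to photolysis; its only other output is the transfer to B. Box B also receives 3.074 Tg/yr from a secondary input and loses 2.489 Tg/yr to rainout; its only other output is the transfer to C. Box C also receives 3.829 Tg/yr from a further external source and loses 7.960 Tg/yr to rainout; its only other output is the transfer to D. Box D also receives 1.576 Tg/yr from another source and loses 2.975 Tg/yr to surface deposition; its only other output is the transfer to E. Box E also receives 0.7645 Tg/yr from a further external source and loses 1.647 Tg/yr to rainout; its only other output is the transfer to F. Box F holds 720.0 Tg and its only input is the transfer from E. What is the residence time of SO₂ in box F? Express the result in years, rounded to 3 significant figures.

109 yr

Box A: F(A→B) = (2.959 + 12.70) − 3.208 = 12.451 Tg/yr.
Box B: F(B→C) = (12.451 + 3.074) − 2.489 = 13.036 Tg/yr.
Box C: F(C→D) = (13.036 + 3.829) − 7.960 = 8.9050 Tg/yr.
Box D: F(D→E) = (8.9050 + 1.576) − 2.975 = 7.5060 Tg/yr.
Box E: F(E→F) = (7.5060 + 0.7645) − 1.647 = 6.6235 Tg/yr.
Box F throughput = its input = 6.6235 Tg/yr; τ = 720.0 / 6.6235 = 108.7 yr.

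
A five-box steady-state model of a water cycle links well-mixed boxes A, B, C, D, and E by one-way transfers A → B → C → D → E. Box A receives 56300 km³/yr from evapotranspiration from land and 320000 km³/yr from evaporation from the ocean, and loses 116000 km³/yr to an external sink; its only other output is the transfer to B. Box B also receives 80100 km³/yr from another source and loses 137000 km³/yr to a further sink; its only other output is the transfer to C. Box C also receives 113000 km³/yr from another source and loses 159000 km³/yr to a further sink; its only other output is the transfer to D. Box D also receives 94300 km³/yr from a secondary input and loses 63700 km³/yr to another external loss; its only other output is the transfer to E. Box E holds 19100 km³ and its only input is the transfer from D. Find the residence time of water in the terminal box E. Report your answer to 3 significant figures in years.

Box A: F(A→B) = (56300 + 320000) − 116000 = 260300 km³/yr.
Box B: F(B→C) = (260300 + 80100) − 137000 = 203400 km³/yr.
Box C: F(C→D) = (203400 + 113000) − 159000 = 157400 km³/yr.
Box D: F(D→E) = (157400 + 94300) − 63700 = 188000 km³/yr.
Box E throughput = its input = 188000 km³/yr; τ = 19100 / 188000 = 0.1016 yr.

0.102 yr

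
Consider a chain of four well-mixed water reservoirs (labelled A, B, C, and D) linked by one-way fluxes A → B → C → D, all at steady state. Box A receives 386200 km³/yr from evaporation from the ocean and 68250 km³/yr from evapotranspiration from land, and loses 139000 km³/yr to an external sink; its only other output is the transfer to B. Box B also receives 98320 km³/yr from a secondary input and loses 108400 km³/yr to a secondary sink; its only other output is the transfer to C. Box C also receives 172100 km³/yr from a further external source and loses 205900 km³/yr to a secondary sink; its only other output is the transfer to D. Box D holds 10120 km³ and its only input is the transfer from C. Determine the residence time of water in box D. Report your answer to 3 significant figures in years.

0.0373 yr

Box A: F(A→B) = (386200 + 68250) − 139000 = 315450 km³/yr.
Box B: F(B→C) = (315450 + 98320) − 108400 = 305370 km³/yr.
Box C: F(C→D) = (305370 + 172100) − 205900 = 271570 km³/yr.
Box D throughput = its input = 271570 km³/yr; τ = 10120 / 271570 = 0.03726 yr.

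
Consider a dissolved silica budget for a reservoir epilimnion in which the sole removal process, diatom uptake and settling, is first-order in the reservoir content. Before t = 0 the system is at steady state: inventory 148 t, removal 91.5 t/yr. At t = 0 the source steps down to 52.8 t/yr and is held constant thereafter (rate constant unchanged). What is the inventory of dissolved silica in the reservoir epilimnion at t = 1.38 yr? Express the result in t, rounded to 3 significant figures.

τ = M₀/F₀ = 148/91.5 = 1.617 yr; rate constant k = 1/τ.
New steady state M_∞ = F₁/k = F₁·τ = 52.8 × 1.617 = 85.403 t.
M(t) = M_∞ + (M₀ − M_∞)·e^(−t/τ); t/τ = 1.38/1.617 = 0.8532, so e^(−t/τ) = 0.4261.
M(t) = 85.403 + 62.60 × 0.4261 = 112.07 t.

112 t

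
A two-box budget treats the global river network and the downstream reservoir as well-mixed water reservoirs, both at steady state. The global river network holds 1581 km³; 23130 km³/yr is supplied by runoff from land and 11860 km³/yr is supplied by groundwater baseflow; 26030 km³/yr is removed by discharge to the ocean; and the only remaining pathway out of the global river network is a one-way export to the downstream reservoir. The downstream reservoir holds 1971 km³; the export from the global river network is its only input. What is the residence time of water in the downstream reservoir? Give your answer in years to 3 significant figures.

Balance the global river network: ΣF_in = 23130 + 11860 = 34990 km³/yr.
Export to the downstream reservoir = ΣF_in − (26030) = 8960.0 km³/yr.
At steady state the output of the downstream reservoir equals its input, 8960.0 km³/yr.
τ = M / F = 1971 / 8960.0 = 0.2200 yr.

0.220 yr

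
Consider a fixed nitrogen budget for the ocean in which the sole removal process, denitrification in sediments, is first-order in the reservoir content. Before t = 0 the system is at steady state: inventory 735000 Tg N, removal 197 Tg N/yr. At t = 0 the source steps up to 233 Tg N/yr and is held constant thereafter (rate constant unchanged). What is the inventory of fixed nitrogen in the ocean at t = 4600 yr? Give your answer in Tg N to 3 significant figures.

830000 Tg N

Residence time τ = M₀/F₀ = 3731 yr. The eventual steady state is M_∞ = M₀·(F₁/F₀) = 735000 × 233/197 = 869310 Tg N.
The anomaly ΔM(t) = M(t) − M_∞ decays as ΔM₀·e^(−t/τ) with ΔM₀ = 735000 − 869310 = −134300 Tg N.
At t = 4600 yr, e^(−t/τ) = e^(−1.233) = 0.2914, so ΔM = −39140 Tg N and M = 869310 − 39140 = 830170 Tg N.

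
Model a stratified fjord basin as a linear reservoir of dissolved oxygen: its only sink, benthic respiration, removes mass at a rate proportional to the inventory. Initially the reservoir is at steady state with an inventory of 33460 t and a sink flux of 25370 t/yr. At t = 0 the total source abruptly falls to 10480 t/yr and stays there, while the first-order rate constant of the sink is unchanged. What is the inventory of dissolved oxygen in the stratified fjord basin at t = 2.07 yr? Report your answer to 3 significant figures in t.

The sink rate constant is k = F₀/M₀ = 25370/33460 = 0.7582 yr⁻¹.
Solving dM/dt = F₁ − kM with M(0) = M₀ gives M(t) = F₁/k + (M₀ − F₁/k)·e^(−kt).
F₁/k = 10480/0.7582 = 13822 t; kt = 0.7582 × 2.07 = 1.570, e^(−kt) = 0.2081.
M(2.07) = 13822 + (33460 − 13822) × 0.2081 = 13822 + 4088 = 17909 t.

17900 t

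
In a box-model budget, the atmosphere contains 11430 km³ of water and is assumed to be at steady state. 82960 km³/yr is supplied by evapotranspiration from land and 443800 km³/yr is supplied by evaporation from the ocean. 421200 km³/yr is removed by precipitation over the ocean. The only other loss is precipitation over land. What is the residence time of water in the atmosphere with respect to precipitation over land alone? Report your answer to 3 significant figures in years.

0.108 yr

At steady state ΣF_in = ΣF_out.
ΣF_in = 82960 + 443800 = 526760 km³/yr.
Precipitation over land flux = ΣF_in − (421200) = 526760 − 421200 = 105600 km³/yr.
τ = M / F = 11430 / 105600 = 0.1083 yr.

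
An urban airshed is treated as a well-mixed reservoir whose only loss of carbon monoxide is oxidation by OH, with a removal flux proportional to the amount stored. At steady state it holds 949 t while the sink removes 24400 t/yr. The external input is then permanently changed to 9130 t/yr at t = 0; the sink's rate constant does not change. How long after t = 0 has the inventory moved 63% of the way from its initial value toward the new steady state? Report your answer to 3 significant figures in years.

τ = M₀/F₀ = 949/24400 = 0.03889 yr.
The remaining gap fraction is e^(−t/τ); 63% covered ⇒ e^(−t/τ) = 0.370.
t = −τ ln(0.370) = 0.03889 × 0.9943 = 0.03867 yr.

0.0387 yr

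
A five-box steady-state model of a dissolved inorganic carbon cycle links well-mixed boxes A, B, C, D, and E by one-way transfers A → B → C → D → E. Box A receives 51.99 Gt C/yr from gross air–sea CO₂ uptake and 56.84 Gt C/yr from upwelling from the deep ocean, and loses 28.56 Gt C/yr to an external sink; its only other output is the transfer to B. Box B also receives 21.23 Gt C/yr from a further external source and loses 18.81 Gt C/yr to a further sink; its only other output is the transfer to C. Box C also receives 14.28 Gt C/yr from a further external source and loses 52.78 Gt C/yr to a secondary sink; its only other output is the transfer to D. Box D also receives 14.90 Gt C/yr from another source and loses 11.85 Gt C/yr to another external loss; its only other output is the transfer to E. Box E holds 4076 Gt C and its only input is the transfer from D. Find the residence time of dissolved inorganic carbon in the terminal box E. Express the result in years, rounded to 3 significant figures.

86.3 yr

Box A: F(A→B) = (51.99 + 56.84) − 28.56 = 80.270 Gt C/yr.
Box B: F(B→C) = (80.270 + 21.23) − 18.81 = 82.690 Gt C/yr.
Box C: F(C→D) = (82.690 + 14.28) − 52.78 = 44.190 Gt C/yr.
Box D: F(D→E) = (44.190 + 14.90) − 11.85 = 47.240 Gt C/yr.
Box E throughput = its input = 47.240 Gt C/yr; τ = 4076 / 47.240 = 86.28 yr.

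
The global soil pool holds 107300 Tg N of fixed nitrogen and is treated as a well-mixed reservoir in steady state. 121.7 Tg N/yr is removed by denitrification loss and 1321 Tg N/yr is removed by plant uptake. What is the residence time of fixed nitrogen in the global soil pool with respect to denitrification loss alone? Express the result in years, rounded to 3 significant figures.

Residence time with respect to a single sink: τ = M / F_sink.
τ = 107300 / 121.7 = 881.7 yr.

882 yr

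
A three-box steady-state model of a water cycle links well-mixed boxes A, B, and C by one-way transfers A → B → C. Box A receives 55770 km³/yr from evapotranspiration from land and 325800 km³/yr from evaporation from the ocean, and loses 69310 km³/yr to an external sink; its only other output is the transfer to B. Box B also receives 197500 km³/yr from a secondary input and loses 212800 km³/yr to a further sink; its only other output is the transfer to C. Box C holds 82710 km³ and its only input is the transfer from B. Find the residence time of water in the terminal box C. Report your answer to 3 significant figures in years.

Box A: F(A→B) = (55770 + 325800) − 69310 = 312260 km³/yr.
Box B: F(B→C) = (312260 + 197500) − 212800 = 296960 km³/yr.
Box C throughput = its input = 296960 km³/yr; τ = 82710 / 296960 = 0.2785 yr.

0.279 yr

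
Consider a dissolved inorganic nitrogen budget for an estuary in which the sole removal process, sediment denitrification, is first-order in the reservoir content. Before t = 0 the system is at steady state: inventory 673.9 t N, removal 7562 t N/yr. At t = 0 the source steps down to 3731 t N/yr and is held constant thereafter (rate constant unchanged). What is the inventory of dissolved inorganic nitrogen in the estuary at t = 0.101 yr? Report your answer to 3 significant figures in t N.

τ = M₀/F₀ = 673.9/7562 = 0.08912 yr; rate constant k = 1/τ.
New steady state M_∞ = F₁/k = F₁·τ = 3731 × 0.08912 = 332.49 t N.
M(t) = M_∞ + (M₀ − M_∞)·e^(−t/τ); t/τ = 0.101/0.08912 = 1.133, so e^(−t/τ) = 0.3220.
M(t) = 332.49 + 341.4 × 0.3220 = 442.41 t N.

442 t N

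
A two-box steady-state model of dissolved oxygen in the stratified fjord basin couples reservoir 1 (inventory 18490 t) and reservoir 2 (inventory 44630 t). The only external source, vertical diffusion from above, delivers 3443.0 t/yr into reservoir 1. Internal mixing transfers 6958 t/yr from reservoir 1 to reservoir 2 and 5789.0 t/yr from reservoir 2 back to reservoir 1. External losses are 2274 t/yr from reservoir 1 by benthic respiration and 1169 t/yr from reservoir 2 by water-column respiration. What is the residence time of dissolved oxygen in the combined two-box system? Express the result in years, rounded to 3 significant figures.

18.3 yr

For the system as a whole, the A↔B exchange is internal and contributes nothing to the throughput; only the external sinks remove mass.
M_total = 18490 + 44630 = 63120 t.
ΣF_external_out = 2274 + 1169 = 3443.0 t/yr.
τ = M_total / ΣF_ext = 63120 / 3443.0 = 18.33 yr.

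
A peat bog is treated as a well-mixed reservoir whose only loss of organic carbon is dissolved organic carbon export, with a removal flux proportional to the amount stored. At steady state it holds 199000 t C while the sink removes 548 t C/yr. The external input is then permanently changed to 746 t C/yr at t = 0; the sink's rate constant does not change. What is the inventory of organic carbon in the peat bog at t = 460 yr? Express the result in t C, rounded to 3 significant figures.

251000 t C

The sink rate constant is k = F₀/M₀ = 548/199000 = 0.002754 yr⁻¹.
Solving dM/dt = F₁ − kM with M(0) = M₀ gives M(t) = F₁/k + (M₀ − F₁/k)·e^(−kt).
F₁/k = 746/0.002754 = 270900 t C; kt = 0.002754 × 460 = 1.267, e^(−kt) = 0.2818.
M(460) = 270900 + (199000 − 270900) × 0.2818 = 270900 − 20260 = 250640 t C.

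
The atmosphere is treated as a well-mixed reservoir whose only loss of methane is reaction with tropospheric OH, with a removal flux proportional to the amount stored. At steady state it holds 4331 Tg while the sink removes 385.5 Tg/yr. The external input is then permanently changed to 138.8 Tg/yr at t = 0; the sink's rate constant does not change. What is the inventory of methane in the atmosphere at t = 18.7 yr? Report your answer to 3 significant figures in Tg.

The sink rate constant is k = F₀/M₀ = 385.5/4331 = 0.08901 yr⁻¹.
Solving dM/dt = F₁ − kM with M(0) = M₀ gives M(t) = F₁/k + (M₀ − F₁/k)·e^(−kt).
F₁/k = 138.8/0.08901 = 1559.4 Tg; kt = 0.08901 × 18.7 = 1.664, e^(−kt) = 0.1893.
M(18.7) = 1559.4 + (4331 − 1559.4) × 0.1893 = 1559.4 + 524.6 = 2084.0 Tg.

2080 Tg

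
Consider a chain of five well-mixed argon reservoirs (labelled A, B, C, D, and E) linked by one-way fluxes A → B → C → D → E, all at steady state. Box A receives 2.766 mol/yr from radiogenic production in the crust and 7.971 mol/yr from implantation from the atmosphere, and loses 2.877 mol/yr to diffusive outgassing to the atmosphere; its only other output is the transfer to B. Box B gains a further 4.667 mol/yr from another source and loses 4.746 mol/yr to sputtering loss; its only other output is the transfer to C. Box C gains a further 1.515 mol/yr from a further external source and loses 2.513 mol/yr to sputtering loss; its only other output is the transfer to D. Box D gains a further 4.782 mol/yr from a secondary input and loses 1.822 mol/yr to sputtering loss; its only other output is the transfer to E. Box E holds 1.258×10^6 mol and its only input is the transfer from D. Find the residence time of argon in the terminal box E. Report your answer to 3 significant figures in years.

129000 yr

Box A: F(A→B) = (2.766 + 7.971) − 2.877 = 7.8600 mol/yr.
Box B: F(B→C) = (7.8600 + 4.667) − 4.746 = 7.7810 mol/yr.
Box C: F(C→D) = (7.7810 + 1.515) − 2.513 = 6.7830 mol/yr.
Box D: F(D→E) = (6.7830 + 4.782) − 1.822 = 9.7430 mol/yr.
Box E throughput = its input = 9.7430 mol/yr; τ = 1.258×10^6 / 9.7430 = 129100 yr.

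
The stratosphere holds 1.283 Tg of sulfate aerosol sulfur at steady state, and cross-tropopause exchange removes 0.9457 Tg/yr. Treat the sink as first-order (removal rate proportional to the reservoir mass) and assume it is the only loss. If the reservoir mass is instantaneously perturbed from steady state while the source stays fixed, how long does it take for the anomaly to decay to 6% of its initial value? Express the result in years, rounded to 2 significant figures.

For a linear reservoir the anomaly decays as exp(−t/τ) with τ = M/F = 1.283/0.9457 = 1.357 yr.
exp(−t/τ) = 0.06 ⇒ t = −τ ln(0.06) = 1.357 × 2.813 = 3.817 yr.

3.8 yr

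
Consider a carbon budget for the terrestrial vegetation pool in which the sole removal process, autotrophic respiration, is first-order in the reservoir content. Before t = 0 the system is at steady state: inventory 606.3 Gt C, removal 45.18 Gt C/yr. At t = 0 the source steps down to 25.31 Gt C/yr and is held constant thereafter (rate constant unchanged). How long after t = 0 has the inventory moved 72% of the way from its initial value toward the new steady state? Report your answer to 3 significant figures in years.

τ = M₀/F₀ = 606.3/45.18 = 13.42 yr.
The remaining gap fraction is e^(−t/τ); 72% covered ⇒ e^(−t/τ) = 0.280.
t = −τ ln(0.280) = 13.42 × 1.273 = 17.08 yr.

17.1 yr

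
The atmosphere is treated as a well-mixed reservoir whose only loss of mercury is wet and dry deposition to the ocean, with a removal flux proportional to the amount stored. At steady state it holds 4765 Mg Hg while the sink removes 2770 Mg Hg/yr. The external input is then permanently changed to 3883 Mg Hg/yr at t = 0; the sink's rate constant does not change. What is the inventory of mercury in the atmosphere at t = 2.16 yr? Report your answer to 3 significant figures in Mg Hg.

6130 Mg Hg

τ = M₀/F₀ = 4765/2770 = 1.720 yr; rate constant k = 1/τ.
New steady state M_∞ = F₁/k = F₁·τ = 3883 × 1.720 = 6679.6 Mg Hg.
M(t) = M_∞ + (M₀ − M_∞)·e^(−t/τ); t/τ = 2.16/1.720 = 1.256, so e^(−t/τ) = 0.2849.
M(t) = 6679.6 − 1915 × 0.2849 = 6134.2 Mg Hg.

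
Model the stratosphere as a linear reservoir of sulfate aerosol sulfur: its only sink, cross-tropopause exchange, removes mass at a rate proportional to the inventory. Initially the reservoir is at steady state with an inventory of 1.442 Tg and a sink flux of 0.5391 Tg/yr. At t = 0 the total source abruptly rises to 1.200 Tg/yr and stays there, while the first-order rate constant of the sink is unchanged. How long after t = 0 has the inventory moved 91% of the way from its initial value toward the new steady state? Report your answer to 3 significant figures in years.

6.44 yr

τ = M₀/F₀ = 1.442/0.5391 = 2.675 yr.
The remaining gap fraction is e^(−t/τ); 91% covered ⇒ e^(−t/τ) = 0.0900.
t = −τ ln(0.0900) = 2.675 × 2.408 = 6.441 yr.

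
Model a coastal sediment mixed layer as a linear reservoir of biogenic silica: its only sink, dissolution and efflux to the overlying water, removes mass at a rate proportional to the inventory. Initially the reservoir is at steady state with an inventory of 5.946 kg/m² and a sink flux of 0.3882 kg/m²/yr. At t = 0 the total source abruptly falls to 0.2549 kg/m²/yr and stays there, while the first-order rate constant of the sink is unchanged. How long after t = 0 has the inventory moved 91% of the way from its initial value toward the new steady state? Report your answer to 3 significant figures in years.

τ = M₀/F₀ = 5.946/0.3882 = 15.32 yr.
The remaining gap fraction is e^(−t/τ); 91% covered ⇒ e^(−t/τ) = 0.0900.
t = −τ ln(0.0900) = 15.32 × 2.408 = 36.88 yr.

36.9 yr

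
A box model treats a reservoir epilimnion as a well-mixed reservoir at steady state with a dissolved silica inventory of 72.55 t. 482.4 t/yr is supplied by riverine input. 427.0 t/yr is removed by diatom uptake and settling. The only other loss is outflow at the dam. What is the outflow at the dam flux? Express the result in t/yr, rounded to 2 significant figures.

At steady state ΣF_in = ΣF_out.
ΣF_in = 482.40 t/yr.
Outflow at the dam flux = ΣF_in − (427.0) = 482.40 − 427.0 = 55.40 t/yr.

55 t/yr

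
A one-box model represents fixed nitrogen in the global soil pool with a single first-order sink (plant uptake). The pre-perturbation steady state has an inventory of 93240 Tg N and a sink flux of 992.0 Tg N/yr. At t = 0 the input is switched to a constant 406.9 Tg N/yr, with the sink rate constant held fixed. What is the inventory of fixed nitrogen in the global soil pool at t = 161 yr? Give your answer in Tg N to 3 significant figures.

τ = M₀/F₀ = 93240/992.0 = 93.99 yr; rate constant k = 1/τ.
New steady state M_∞ = F₁/k = F₁·τ = 406.9 × 93.99 = 38245 Tg N.
M(t) = M_∞ + (M₀ − M_∞)·e^(−t/τ); t/τ = 161/93.99 = 1.713, so e^(−t/τ) = 0.1803.
M(t) = 38245 + 54990 × 0.1803 = 48163 Tg N.

48200 Tg N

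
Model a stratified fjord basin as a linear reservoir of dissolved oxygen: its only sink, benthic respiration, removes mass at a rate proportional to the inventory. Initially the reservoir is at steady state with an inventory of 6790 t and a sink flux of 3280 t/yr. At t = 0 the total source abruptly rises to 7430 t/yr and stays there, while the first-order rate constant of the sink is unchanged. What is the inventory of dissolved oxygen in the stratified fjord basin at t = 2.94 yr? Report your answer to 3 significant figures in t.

13300 t

Residence time τ = M₀/F₀ = 2.070 yr. The eventual steady state is M_∞ = M₀·(F₁/F₀) = 6790 × 7430/3280 = 15381 t.
The anomaly ΔM(t) = M(t) − M_∞ decays as ΔM₀·e^(−t/τ) with ΔM₀ = 6790 − 15381 = −8591 t.
At t = 2.94 yr, e^(−t/τ) = e^(−1.420) = 0.2417, so ΔM = −2076 t and M = 15381 − 2076 = 13305 t.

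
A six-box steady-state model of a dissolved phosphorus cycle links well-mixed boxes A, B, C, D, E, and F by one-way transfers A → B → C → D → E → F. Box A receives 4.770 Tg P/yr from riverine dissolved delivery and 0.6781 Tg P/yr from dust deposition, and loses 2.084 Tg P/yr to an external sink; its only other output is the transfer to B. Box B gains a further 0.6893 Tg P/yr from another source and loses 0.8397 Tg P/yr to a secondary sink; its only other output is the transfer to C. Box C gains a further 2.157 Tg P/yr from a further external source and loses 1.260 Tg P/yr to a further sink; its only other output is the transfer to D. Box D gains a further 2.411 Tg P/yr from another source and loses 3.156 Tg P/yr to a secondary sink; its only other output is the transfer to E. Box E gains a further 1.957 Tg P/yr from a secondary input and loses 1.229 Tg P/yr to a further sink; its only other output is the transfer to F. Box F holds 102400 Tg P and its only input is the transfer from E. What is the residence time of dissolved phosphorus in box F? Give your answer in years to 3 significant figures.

25000 yr

Box A: F(A→B) = (4.770 + 0.6781) − 2.084 = 3.3641 Tg P/yr.
Box B: F(B→C) = (3.3641 + 0.6893) − 0.8397 = 3.2137 Tg P/yr.
Box C: F(C→D) = (3.2137 + 2.157) − 1.260 = 4.1107 Tg P/yr.
Box D: F(D→E) = (4.1107 + 2.411) − 3.156 = 3.3657 Tg P/yr.
Box E: F(E→F) = (3.3657 + 1.957) − 1.229 = 4.0937 Tg P/yr.
Box F throughput = its input = 4.0937 Tg P/yr; τ = 102400 / 4.0937 = 25010 yr.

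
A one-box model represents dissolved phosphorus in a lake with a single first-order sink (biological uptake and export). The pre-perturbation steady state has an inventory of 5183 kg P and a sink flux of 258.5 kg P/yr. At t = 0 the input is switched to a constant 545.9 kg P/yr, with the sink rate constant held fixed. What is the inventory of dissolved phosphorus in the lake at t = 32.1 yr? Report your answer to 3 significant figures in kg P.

9780 kg P

Residence time τ = M₀/F₀ = 20.05 yr. The eventual steady state is M_∞ = M₀·(F₁/F₀) = 5183 × 545.9/258.5 = 10945 kg P.
The anomaly ΔM(t) = M(t) − M_∞ decays as ΔM₀·e^(−t/τ) with ΔM₀ = 5183 − 10945 = −5762 kg P.
At t = 32.1 yr, e^(−t/τ) = e^(−1.601) = 0.2017, so ΔM = −1162 kg P and M = 10945 − 1162 = 9783.2 kg P.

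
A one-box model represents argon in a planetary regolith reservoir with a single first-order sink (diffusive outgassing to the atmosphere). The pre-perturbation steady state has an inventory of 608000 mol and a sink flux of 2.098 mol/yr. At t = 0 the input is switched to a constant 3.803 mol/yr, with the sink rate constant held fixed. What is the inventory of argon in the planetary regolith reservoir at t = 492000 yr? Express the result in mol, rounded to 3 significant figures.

1.01×10^6 mol

Residence time τ = M₀/F₀ = 289800 yr. The eventual steady state is M_∞ = M₀·(F₁/F₀) = 608000 × 3.803/2.098 = 1.1021×10^6 mol.
The anomaly ΔM(t) = M(t) − M_∞ decays as ΔM₀·e^(−t/τ) with ΔM₀ = 608000 − 1.1021×10^6 = −494100 mol.
At t = 492000 yr, e^(−t/τ) = e^(−1.698) = 0.1831, so ΔM = −90470 mol and M = 1.1021×10^6 − 90470 = 1.0116×10^6 mol.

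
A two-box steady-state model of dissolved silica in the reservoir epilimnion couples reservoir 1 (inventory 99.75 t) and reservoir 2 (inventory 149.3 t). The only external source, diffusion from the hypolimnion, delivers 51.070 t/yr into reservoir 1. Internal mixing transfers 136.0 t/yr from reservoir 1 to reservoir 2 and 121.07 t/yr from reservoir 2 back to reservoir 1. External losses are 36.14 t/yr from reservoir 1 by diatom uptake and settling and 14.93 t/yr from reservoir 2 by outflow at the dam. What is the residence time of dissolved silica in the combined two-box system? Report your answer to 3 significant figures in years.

For the system as a whole, the A↔B exchange is internal and contributes nothing to the throughput; only the external sinks remove mass.
M_total = 99.75 + 149.3 = 249.05 t.
ΣF_external_out = 36.14 + 14.93 = 51.070 t/yr.
τ = M_total / ΣF_ext = 249.05 / 51.070 = 4.877 yr.

4.88 yr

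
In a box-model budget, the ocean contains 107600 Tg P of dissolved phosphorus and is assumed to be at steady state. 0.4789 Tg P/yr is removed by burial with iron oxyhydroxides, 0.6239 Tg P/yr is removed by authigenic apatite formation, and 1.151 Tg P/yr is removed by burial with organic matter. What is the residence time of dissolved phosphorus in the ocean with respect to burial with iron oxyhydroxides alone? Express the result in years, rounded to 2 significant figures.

Residence time with respect to a single sink: τ = M / F_sink.
τ = 107600 / 0.4789 = 224700 yr.

220000 yr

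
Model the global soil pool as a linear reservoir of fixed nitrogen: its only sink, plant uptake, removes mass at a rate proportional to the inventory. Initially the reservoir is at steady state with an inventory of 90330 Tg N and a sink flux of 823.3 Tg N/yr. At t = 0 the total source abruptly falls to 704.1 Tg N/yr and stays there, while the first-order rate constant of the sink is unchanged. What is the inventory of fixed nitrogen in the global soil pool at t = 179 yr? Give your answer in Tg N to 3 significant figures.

79800 Tg N

Residence time τ = M₀/F₀ = 109.7 yr. The eventual steady state is M_∞ = M₀·(F₁/F₀) = 90330 × 704.1/823.3 = 77252 Tg N.
The anomaly ΔM(t) = M(t) − M_∞ decays as ΔM₀·e^(−t/τ) with ΔM₀ = 90330 − 77252 = 13080 Tg N.
At t = 179 yr, e^(−t/τ) = e^(−1.631) = 0.1956, so ΔM = 2559 Tg N and M = 77252 + 2559 = 79810 Tg N.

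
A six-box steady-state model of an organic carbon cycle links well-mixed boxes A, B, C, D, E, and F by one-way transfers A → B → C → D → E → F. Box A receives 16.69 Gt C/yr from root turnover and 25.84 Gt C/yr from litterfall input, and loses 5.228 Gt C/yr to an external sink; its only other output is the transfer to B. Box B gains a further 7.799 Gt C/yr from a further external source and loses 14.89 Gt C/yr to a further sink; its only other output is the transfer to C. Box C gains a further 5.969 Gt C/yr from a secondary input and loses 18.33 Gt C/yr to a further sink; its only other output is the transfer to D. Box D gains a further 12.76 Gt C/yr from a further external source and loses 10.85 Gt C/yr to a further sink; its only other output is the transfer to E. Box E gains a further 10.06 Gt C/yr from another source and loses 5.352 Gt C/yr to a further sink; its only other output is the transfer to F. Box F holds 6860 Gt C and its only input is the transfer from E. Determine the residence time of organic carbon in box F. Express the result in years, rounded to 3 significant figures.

280 yr

Box A: F(A→B) = (16.69 + 25.84) − 5.228 = 37.302 Gt C/yr.
Box B: F(B→C) = (37.302 + 7.799) − 14.89 = 30.211 Gt C/yr.
Box C: F(C→D) = (30.211 + 5.969) − 18.33 = 17.850 Gt C/yr.
Box D: F(D→E) = (17.850 + 12.76) − 10.85 = 19.760 Gt C/yr.
Box E: F(E→F) = (19.760 + 10.06) − 5.352 = 24.468 Gt C/yr.
Box F throughput = its input = 24.468 Gt C/yr; τ = 6860 / 24.468 = 280.4 yr.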